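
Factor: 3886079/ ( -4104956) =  - 2^(-2 )*17^( - 2)*53^(- 1)*67^( - 1)*3886079^1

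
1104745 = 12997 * 85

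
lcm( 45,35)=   315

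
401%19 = 2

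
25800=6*4300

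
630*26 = 16380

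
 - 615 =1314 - 1929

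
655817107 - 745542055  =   - 89724948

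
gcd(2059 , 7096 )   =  1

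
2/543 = 2/543  =  0.00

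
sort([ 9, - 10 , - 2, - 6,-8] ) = [ - 10,-8,-6, - 2,9 ]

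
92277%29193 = 4698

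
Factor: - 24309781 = -23^1*61^1*17327^1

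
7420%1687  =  672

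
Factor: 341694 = 2^1*3^2*41^1 * 463^1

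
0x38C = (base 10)908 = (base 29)129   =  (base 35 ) px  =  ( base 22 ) 1j6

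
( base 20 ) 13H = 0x1DD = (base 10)477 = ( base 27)hi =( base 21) 11F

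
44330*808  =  35818640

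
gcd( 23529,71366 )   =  1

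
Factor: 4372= 2^2*1093^1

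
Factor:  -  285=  - 3^1*5^1*19^1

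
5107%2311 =485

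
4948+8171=13119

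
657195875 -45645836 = 611550039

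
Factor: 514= 2^1 * 257^1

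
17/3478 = 17/3478=0.00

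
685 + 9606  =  10291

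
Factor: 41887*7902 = 2^1*3^2*439^1 * 41887^1 = 330991074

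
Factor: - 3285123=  - 3^1 *137^1*7993^1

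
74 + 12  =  86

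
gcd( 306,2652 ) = 102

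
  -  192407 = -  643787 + 451380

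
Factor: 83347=11^1*  7577^1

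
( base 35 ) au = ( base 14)1D2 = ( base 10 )380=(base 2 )101111100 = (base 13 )233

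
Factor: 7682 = 2^1*23^1*167^1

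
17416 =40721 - 23305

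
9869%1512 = 797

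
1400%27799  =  1400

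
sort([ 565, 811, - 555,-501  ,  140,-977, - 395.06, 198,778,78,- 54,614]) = [-977, - 555, - 501, - 395.06, - 54,  78, 140,198, 565, 614,778 , 811]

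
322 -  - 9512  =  9834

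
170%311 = 170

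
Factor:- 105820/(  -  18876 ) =3^( - 1)*5^1*11^( - 1 )*37^1 = 185/33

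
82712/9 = 9190 + 2/9 = 9190.22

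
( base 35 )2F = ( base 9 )104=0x55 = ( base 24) 3d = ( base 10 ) 85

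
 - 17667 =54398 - 72065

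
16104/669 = 5368/223 = 24.07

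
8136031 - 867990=7268041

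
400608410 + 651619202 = 1052227612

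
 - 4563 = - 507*9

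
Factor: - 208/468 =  - 2^2*3^( - 2 ) = -4/9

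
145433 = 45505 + 99928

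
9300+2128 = 11428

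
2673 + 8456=11129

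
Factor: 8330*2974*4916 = 2^4*5^1 * 7^2*17^1*1229^1 * 1487^1 = 121786132720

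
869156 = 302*2878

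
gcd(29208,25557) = 3651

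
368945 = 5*73789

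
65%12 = 5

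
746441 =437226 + 309215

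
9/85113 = 1/9457 = 0.00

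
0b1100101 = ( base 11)92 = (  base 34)2x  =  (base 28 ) 3H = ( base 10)101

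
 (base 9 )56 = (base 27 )1o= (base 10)51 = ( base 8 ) 63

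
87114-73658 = 13456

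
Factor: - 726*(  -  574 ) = 2^2*3^1 *7^1*11^2*41^1=416724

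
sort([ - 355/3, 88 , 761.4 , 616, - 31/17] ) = [  -  355/3, - 31/17,  88, 616, 761.4 ] 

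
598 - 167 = 431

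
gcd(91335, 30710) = 5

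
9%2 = 1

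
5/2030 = 1/406= 0.00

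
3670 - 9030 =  - 5360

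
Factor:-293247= - 3^3 * 10861^1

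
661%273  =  115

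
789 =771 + 18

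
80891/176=80891/176 = 459.61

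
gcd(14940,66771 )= 9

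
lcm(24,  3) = 24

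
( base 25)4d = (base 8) 161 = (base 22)53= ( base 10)113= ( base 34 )3B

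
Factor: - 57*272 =-15504 =-2^4 *3^1*17^1 *19^1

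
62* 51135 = 3170370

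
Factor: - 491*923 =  - 453193 = - 13^1*71^1*491^1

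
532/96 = 5 + 13/24= 5.54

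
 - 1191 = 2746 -3937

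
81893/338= 81893/338 = 242.29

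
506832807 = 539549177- 32716370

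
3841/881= 3841/881 = 4.36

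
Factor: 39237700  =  2^2*5^2*17^1*23081^1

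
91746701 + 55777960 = 147524661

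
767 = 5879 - 5112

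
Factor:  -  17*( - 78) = 2^1*3^1*13^1*17^1 =1326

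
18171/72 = 252 + 3/8 = 252.38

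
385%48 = 1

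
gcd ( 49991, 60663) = 1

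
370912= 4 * 92728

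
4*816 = 3264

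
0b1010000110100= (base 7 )21036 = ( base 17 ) 10f4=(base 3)21002120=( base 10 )5172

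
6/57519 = 2/19173 = 0.00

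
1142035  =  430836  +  711199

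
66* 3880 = 256080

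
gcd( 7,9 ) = 1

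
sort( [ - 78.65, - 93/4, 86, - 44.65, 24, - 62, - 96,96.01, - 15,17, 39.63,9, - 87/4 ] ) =[ - 96, - 78.65, - 62, - 44.65, - 93/4, - 87/4, - 15, 9, 17, 24,39.63, 86,  96.01]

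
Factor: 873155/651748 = 2^( - 2)*5^1*162937^(- 1 )*174631^1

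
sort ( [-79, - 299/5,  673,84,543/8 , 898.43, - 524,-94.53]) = [ - 524, - 94.53 ,-79,-299/5,543/8,84,673, 898.43] 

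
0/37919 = 0 = 0.00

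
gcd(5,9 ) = 1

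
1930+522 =2452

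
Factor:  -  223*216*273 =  - 13149864 = -2^3*3^4*7^1*13^1*223^1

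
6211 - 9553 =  - 3342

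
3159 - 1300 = 1859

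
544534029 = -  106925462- - 651459491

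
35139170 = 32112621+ 3026549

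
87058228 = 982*88654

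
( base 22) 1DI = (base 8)1424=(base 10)788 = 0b1100010100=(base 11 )657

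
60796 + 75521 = 136317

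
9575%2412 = 2339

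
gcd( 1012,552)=92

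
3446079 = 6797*507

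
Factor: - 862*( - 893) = 769766= 2^1 * 19^1*47^1*431^1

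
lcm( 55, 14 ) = 770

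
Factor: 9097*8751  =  79607847 = 3^1*11^1*827^1*2917^1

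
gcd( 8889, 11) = 1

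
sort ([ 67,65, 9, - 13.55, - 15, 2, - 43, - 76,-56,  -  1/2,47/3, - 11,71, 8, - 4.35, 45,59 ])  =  [ - 76 ,-56, - 43,- 15, - 13.55, - 11 ,  -  4.35, - 1/2,  2,8 , 9, 47/3, 45, 59 , 65,67, 71 ]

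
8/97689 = 8/97689 =0.00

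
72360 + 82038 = 154398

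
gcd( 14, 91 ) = 7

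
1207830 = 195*6194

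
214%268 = 214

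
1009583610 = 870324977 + 139258633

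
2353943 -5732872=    - 3378929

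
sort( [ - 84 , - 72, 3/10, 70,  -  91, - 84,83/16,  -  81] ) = [-91 , -84, - 84, - 81,  -  72, 3/10, 83/16, 70] 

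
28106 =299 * 94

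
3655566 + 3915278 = 7570844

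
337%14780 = 337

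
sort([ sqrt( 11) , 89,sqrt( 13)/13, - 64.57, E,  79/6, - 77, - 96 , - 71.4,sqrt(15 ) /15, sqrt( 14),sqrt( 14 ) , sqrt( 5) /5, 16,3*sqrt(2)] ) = [ - 96, - 77,-71.4,-64.57,sqrt( 15 )/15,  sqrt( 13)/13,sqrt ( 5 ) /5,E  ,  sqrt(11 ), sqrt( 14 ),sqrt( 14),  3 * sqrt( 2),79/6,16,89 ] 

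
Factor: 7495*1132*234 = 2^3 * 3^2*5^1*13^1*283^1*1499^1  =  1985335560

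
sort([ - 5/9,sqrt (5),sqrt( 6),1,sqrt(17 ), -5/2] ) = [ - 5/2, - 5/9,1, sqrt (5),sqrt( 6 ), sqrt ( 17) ] 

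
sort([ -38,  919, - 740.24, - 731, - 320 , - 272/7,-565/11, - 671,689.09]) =[ - 740.24, - 731,-671 , - 320, - 565/11, -272/7, - 38, 689.09,  919]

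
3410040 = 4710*724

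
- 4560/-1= 4560/1 = 4560.00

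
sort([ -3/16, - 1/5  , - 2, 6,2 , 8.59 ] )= [ - 2,  -  1/5 ,  -  3/16, 2, 6,8.59 ] 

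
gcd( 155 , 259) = 1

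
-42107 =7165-49272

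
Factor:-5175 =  - 3^2*5^2 * 23^1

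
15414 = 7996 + 7418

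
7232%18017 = 7232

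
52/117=4/9 = 0.44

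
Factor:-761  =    -  761^1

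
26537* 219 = 5811603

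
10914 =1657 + 9257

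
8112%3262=1588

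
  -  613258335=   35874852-649133187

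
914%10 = 4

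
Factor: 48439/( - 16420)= - 59/20=-  2^( - 2 )* 5^( - 1)*59^1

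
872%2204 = 872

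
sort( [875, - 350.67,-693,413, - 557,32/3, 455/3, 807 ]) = [ - 693, - 557,- 350.67,32/3, 455/3,413, 807 , 875]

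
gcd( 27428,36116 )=4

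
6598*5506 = 36328588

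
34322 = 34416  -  94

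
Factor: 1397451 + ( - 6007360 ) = -4609909^1= - 4609909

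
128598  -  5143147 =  - 5014549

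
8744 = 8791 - 47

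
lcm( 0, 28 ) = 0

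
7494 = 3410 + 4084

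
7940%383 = 280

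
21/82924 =21/82924 = 0.00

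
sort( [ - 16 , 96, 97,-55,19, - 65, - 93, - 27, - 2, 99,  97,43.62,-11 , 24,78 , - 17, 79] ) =[ - 93,  -  65, - 55, - 27, - 17, - 16,- 11,  -  2,  19, 24, 43.62,  78,  79,  96, 97,97,  99]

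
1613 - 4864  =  - 3251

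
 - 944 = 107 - 1051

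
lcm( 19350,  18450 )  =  793350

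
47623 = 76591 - 28968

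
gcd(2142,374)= 34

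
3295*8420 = 27743900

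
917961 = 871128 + 46833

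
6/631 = 6/631=0.01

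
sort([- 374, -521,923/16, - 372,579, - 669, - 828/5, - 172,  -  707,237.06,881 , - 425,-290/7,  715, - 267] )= [  -  707,- 669,-521, - 425, - 374,- 372,  -  267,  -  172,-828/5,-290/7, 923/16, 237.06, 579, 715, 881] 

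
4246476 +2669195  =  6915671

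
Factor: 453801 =3^1*331^1*457^1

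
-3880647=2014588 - 5895235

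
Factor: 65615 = 5^1*11^1 * 1193^1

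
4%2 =0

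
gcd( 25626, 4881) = 3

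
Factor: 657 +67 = 724 = 2^2*181^1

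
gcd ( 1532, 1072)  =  4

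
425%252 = 173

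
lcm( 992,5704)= 22816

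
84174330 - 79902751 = 4271579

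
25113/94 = 267 + 15/94=267.16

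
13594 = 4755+8839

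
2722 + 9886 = 12608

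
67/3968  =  67/3968 = 0.02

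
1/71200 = 1/71200=0.00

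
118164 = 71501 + 46663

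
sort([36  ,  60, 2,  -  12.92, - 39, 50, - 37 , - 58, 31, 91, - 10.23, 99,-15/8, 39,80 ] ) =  [ - 58, - 39, -37, -12.92, - 10.23,-15/8, 2,31, 36, 39,50 , 60,80,91,99 ]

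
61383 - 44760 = 16623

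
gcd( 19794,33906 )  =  6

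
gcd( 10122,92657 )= 1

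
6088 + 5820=11908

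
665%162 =17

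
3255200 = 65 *50080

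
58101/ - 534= - 19367/178 = - 108.80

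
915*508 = 464820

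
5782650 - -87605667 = 93388317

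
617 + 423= 1040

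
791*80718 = 63847938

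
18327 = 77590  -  59263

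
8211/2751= 2 + 129/131= 2.98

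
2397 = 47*51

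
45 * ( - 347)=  - 15615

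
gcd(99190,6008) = 2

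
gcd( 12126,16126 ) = 2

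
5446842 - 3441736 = 2005106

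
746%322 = 102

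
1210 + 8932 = 10142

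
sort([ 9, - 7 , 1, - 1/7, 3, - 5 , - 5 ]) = [ - 7 , - 5 , - 5, - 1/7,1,3 , 9 ]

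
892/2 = 446  =  446.00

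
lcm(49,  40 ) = 1960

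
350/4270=5/61  =  0.08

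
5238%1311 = 1305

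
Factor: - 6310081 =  - 29^1*31^1*7019^1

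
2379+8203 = 10582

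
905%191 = 141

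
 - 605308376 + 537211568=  - 68096808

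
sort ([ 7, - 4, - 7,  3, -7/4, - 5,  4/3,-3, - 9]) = [ - 9, - 7, - 5,-4 ,-3 , - 7/4, 4/3 , 3,7]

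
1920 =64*30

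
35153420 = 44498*790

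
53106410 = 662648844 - 609542434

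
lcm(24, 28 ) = 168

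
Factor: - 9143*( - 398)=3638914   =  2^1*41^1*199^1*223^1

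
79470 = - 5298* ( - 15 ) 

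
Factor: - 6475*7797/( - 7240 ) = 10097115/1448 = 2^( - 3 )*3^1*5^1*7^1 * 23^1*37^1*113^1*181^( - 1) 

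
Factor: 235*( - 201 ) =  - 47235  =  - 3^1*5^1*47^1*67^1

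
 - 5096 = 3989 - 9085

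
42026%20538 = 950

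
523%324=199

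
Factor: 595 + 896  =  1491= 3^1*7^1*71^1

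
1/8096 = 1/8096= 0.00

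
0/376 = 0= 0.00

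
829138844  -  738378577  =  90760267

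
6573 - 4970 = 1603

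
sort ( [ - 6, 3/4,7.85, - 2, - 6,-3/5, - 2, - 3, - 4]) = [-6,-6, - 4,  -  3 , - 2,-2, - 3/5,  3/4,7.85 ]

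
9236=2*4618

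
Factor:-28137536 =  - 2^6*7^1*181^1*347^1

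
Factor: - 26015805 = -3^2*5^1*617^1 * 937^1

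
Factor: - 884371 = - 884371^1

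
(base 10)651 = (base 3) 220010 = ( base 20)1CB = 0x28B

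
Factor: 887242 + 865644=2^1*876443^1  =  1752886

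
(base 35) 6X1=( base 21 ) J61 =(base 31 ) 8QC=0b10000100111010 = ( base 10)8506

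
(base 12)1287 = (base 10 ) 2119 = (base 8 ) 4107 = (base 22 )487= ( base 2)100001000111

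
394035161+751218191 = 1145253352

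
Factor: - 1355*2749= - 3724895 = - 5^1*271^1*2749^1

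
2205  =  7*315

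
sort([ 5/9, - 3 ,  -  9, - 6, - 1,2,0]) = [ -9, - 6, - 3, - 1, 0,  5/9, 2]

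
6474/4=3237/2 = 1618.50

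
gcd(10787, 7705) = 1541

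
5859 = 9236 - 3377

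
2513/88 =2513/88 = 28.56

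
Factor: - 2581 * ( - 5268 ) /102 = 2266118/17  =  2^1*17^( - 1)*  29^1*89^1*439^1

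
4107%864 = 651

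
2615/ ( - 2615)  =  - 1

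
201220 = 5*40244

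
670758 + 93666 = 764424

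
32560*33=1074480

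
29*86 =2494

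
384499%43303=38075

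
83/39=83/39 = 2.13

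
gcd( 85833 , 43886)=1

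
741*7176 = 5317416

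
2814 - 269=2545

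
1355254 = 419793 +935461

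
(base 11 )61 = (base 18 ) 3D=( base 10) 67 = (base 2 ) 1000011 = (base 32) 23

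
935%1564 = 935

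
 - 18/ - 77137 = 18/77137 = 0.00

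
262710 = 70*3753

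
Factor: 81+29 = 110 =2^1*5^1 * 11^1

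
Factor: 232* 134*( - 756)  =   -23502528 = - 2^6*3^3*7^1*29^1*67^1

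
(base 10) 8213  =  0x2015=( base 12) 4905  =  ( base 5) 230323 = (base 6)102005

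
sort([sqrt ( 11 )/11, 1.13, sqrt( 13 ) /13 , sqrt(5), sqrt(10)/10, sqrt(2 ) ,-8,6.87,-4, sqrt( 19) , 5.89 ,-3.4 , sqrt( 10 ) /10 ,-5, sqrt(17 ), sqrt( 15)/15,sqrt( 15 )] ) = [-8,-5 , - 4 ,-3.4,sqrt(15 )/15,sqrt( 13 )/13, sqrt(11) /11, sqrt(10)/10,sqrt(10)/10,1.13, sqrt (2 ) , sqrt( 5 ),sqrt( 15 ),sqrt(17),sqrt( 19 ),  5.89, 6.87] 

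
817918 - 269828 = 548090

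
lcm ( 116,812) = 812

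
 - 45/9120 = - 1 + 605/608 = - 0.00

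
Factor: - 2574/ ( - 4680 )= 11/20 = 2^( - 2)*5^(  -  1)*11^1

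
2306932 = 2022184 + 284748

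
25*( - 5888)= -147200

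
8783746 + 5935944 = 14719690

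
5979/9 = 664 + 1/3 = 664.33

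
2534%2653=2534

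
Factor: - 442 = -2^1*13^1*17^1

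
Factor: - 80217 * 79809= - 6402038553 = -3^4*37^1*719^1*2971^1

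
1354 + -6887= -5533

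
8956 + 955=9911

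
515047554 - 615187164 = - 100139610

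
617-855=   -  238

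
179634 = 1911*94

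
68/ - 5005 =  - 1 + 4937/5005 = - 0.01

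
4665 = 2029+2636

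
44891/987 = 45 + 68/141 = 45.48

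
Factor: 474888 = 2^3*3^1*47^1*421^1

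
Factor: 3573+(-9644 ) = -13^1*467^1 = - 6071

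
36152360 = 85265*424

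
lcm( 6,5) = 30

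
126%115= 11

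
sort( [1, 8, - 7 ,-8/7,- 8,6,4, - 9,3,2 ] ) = [- 9,-8,-7, - 8/7,1, 2,3,4,6,8]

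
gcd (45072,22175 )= 1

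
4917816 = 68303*72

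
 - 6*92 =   -  552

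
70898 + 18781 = 89679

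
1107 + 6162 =7269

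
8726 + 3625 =12351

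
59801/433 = 138 + 47/433 = 138.11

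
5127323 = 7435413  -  2308090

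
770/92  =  8 + 17/46 = 8.37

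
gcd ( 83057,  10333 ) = 1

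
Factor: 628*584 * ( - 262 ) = - 96089024 = - 2^6* 73^1*131^1*157^1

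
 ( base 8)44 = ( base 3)1100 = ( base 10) 36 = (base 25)1b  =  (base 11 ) 33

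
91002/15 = 6066 + 4/5 = 6066.80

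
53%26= 1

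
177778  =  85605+92173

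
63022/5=63022/5 = 12604.40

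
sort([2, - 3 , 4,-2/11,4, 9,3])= [- 3,-2/11,2, 3,4,4,9]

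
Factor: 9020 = 2^2*5^1*11^1*41^1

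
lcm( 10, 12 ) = 60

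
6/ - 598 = - 1 + 296/299=-  0.01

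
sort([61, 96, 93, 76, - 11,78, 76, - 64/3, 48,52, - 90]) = [ - 90, - 64/3 , - 11, 48,52,61,76, 76,78 , 93, 96]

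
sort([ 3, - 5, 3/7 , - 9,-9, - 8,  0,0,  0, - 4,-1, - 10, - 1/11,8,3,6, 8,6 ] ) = [ - 10, - 9,-9, - 8,  -  5, - 4, - 1,-1/11,0, 0 , 0, 3/7, 3,3,6, 6, 8,8]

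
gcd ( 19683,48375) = 9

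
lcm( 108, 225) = 2700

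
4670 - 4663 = 7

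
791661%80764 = 64785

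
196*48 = 9408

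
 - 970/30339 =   -  1 + 29369/30339 =- 0.03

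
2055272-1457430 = 597842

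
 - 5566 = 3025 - 8591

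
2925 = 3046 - 121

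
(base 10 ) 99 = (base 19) 54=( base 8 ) 143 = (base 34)2V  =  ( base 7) 201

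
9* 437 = 3933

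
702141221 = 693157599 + 8983622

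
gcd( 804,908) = 4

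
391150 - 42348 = 348802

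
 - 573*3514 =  - 2013522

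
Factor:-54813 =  - 3^1*11^2 *151^1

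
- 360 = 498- 858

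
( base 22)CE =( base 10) 278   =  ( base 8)426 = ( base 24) be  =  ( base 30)98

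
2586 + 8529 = 11115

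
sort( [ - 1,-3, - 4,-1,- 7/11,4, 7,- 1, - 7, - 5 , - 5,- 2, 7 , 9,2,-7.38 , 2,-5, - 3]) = [ - 7.38, - 7,-5,-5,-5, -4, - 3, - 3 , - 2,-1, - 1, - 1, - 7/11, 2,2, 4, 7, 7 , 9 ] 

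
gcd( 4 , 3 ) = 1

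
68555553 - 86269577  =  -17714024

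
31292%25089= 6203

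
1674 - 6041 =-4367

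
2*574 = 1148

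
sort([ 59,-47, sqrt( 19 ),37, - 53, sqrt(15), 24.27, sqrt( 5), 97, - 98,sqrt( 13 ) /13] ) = [ - 98, - 53, - 47, sqrt(13 ) /13, sqrt( 5 ), sqrt( 15 ), sqrt( 19 ), 24.27,  37, 59, 97]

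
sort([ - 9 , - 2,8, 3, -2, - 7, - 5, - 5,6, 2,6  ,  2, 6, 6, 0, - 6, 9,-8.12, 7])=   [ - 9, - 8.12, - 7,-6, - 5,  -  5, - 2, - 2,  0, 2, 2,3, 6, 6, 6,6, 7,8, 9]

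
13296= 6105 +7191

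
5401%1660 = 421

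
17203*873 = 15018219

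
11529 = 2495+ 9034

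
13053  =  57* 229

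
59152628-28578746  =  30573882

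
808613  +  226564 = 1035177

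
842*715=602030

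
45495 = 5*9099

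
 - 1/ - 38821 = 1/38821= 0.00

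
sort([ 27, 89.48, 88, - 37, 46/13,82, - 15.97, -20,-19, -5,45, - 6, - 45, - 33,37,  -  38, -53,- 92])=[ - 92, - 53,  -  45, - 38, - 37 , - 33, - 20, - 19,- 15.97, -6, - 5, 46/13,  27, 37 , 45, 82,88,  89.48] 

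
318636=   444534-125898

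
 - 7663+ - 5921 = -13584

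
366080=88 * 4160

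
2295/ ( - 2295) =  -  1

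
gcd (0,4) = 4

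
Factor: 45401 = 83^1*547^1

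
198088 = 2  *99044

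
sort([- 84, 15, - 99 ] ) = [ - 99 ,-84,15] 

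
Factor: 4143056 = 2^4* 29^1*8929^1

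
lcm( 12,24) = 24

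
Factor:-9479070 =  -2^1* 3^2*5^1*105323^1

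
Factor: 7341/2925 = 2447/975 = 3^( - 1) *5^ ( - 2)* 13^ (-1)*2447^1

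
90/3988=45/1994 =0.02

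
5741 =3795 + 1946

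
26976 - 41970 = - 14994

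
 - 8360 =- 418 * 20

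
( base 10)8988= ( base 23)gmi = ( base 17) 1e1c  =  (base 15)29e3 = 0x231c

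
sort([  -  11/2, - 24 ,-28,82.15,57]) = [ - 28, - 24,- 11/2, 57 , 82.15]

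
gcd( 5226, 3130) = 2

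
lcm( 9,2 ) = 18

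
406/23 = 406/23 = 17.65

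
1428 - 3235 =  - 1807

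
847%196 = 63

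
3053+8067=11120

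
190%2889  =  190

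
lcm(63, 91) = 819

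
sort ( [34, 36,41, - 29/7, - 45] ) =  [  -  45, - 29/7, 34,  36,41]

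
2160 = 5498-3338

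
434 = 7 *62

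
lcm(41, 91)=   3731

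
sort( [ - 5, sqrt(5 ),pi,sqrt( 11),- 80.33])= [ - 80.33, - 5,sqrt( 5),pi,sqrt( 11 )] 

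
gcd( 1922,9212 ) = 2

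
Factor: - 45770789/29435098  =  -2^ ( - 1) * 7^( - 1)*11^(  -  1 )*71^1*571^1*1129^1*191137^( - 1 ) 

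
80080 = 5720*14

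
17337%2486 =2421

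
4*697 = 2788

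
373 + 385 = 758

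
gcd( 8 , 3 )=1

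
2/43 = 2/43 = 0.05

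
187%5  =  2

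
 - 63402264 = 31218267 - 94620531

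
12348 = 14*882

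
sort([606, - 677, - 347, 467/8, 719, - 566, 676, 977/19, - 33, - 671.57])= [ - 677, - 671.57, - 566, - 347,- 33, 977/19,467/8,606, 676, 719]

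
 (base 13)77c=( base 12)8B2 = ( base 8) 2406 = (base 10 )1286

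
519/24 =21 + 5/8= 21.62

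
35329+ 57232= 92561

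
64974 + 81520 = 146494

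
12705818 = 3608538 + 9097280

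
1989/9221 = 1989/9221 = 0.22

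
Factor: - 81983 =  - 11^1*29^1*257^1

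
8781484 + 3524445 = 12305929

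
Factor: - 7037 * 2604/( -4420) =4581087/1105=3^1*5^ (-1 ) * 7^1*13^(  -  1 ) * 17^(- 1 )*31^2*227^1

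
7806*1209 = 9437454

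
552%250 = 52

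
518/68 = 259/34=7.62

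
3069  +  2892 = 5961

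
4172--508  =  4680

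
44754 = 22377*2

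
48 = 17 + 31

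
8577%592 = 289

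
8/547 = 8/547 = 0.01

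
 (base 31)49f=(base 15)135D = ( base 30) 4HS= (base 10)4138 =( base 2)1000000101010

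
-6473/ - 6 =1078 + 5/6 = 1078.83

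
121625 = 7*17375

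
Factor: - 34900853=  - 13^1*19^1*101^1 * 1399^1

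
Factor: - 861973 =-7^1*19^1*6481^1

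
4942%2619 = 2323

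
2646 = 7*378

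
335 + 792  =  1127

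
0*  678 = 0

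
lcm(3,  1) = 3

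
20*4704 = 94080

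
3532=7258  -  3726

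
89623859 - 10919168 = 78704691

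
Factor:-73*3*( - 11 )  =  2409=3^1*11^1*73^1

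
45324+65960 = 111284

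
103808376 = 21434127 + 82374249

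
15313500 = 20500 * 747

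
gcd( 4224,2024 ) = 88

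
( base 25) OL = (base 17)229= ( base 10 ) 621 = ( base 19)1dd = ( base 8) 1155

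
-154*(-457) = 70378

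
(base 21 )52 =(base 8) 153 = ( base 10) 107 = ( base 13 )83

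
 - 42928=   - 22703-20225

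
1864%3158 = 1864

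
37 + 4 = 41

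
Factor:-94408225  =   - 5^2 * 17^1*222137^1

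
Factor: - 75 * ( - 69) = 3^2*5^2*23^1 =5175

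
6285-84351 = - 78066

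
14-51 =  - 37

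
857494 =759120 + 98374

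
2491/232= 10+171/232 = 10.74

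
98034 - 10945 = 87089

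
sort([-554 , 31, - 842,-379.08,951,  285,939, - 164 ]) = [ - 842,-554,-379.08,-164,31,285,939,  951]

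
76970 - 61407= 15563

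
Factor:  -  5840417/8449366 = -2^(  -  1) * 11^1 * 53^ (-1)*79^( -1 ) * 1009^( - 1 )*530947^1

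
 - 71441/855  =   - 71441/855 = - 83.56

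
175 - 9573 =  - 9398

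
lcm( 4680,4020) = 313560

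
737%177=29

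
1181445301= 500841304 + 680603997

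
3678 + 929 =4607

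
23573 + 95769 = 119342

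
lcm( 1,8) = 8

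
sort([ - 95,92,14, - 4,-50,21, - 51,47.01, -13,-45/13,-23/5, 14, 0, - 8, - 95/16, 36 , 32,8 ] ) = [ - 95,  -  51,-50  ,- 13,-8,  -  95/16, -23/5,  -  4 , - 45/13,0, 8, 14,14, 21, 32, 36,  47.01, 92]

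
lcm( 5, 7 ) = 35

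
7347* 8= 58776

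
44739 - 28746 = 15993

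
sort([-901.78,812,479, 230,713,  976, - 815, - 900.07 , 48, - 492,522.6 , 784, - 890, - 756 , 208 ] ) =[ - 901.78,- 900.07,-890 ,-815, -756, - 492,48,208, 230,479,522.6,713,784,812,976 ] 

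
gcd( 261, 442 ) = 1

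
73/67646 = 73/67646 = 0.00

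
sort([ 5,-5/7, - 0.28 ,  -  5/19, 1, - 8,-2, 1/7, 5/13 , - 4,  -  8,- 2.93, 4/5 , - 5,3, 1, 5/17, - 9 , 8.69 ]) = [- 9 ,-8, - 8,-5, - 4, - 2.93  ,  -  2,  -  5/7, - 0.28,-5/19,1/7, 5/17, 5/13,4/5, 1, 1,3, 5, 8.69 ] 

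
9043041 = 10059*899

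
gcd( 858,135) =3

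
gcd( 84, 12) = 12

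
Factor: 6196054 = 2^1*1447^1*2141^1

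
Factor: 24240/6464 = 15/4 = 2^(-2)*3^1 * 5^1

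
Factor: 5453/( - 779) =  - 7^1 = - 7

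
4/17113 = 4/17113 = 0.00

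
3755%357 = 185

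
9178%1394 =814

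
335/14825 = 67/2965 = 0.02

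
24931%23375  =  1556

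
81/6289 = 81/6289= 0.01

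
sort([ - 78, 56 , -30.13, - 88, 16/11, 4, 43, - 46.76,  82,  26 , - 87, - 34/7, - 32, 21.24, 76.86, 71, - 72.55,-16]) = [-88, - 87, - 78,- 72.55, - 46.76, - 32, - 30.13,-16, - 34/7,  16/11, 4,21.24,26,43, 56, 71, 76.86, 82] 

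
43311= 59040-15729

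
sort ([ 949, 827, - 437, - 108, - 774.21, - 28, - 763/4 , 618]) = [ - 774.21, - 437, - 763/4,-108, - 28,618, 827 , 949 ]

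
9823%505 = 228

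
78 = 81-3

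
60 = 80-20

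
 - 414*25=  - 10350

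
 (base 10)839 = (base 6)3515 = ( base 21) 1ik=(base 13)4c7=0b1101000111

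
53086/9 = 53086/9 = 5898.44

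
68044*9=612396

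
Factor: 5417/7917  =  3^( - 1)*7^( - 1)*13^(-1 )*29^(-1) * 5417^1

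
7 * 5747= 40229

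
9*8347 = 75123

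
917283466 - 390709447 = 526574019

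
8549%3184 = 2181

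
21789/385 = 56 + 229/385 = 56.59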